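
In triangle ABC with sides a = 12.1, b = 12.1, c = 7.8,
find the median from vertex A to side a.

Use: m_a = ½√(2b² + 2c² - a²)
m_a = ½√(2·12.1² + 2·7.8² − 12.1²) = ½√(2·146.41 + 2·60.84 − 146.41) = ½√(292.82 + 121.68 − 146.41) = ½√268.09
√268.09 ≈ 16.3735, so m_a ≈ 8.18673

m_a = 8.187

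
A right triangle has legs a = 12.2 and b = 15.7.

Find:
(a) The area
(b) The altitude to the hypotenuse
(a) The legs are perpendicular, so Area = ½·a·b = ½·12.2·15.7 = ½·191.54 = 95.77
(b) Hypotenuse c = √(a² + b²) = √(148.84 + 246.49) = √395.33 ≈ 19.8829
    Area = ½·c·h_c  ⇒  h_c = 2·Area/c = 191.54/19.8829 ≈ 9.6334

Area = 95.77, h_c = 9.633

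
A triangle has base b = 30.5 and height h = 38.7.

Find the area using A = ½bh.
A = ½·b·h = ½·30.5·38.7 = ½·1180.35 = 590.175

Area = 590.175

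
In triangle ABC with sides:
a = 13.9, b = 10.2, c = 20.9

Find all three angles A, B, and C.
Law of cosines for each angle (a² = 193.21, b² = 104.04, c² = 436.81):
cos(A) = (b² + c² − a²)/(2bc) = (104.04 + 436.81 − 193.21)/(2·10.2·20.9) = 347.64/426.36 ≈ 0.815367  ⇒  A ≈ 35.3763°
cos(B) = (a² + c² − b²)/(2ac) = (193.21 + 436.81 − 104.04)/(2·13.9·20.9) = 525.98/581.02 ≈ 0.90527  ⇒  B ≈ 25.1403°
cos(C) = (a² + b² − c²)/(2ab) = (193.21 + 104.04 − 436.81)/(2·13.9·10.2) = -139.56/283.56 ≈ -0.492171  ⇒  C ≈ 119.483°
Check: A + B + C ≈ 180°

A = 35.38°, B = 25.14°, C = 119.5°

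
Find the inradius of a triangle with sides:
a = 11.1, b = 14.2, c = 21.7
r = Area/s where s is the semi-perimeter.
s = (11.1 + 14.2 + 21.7)/2 = 47/2 = 23.5
Area = √(s(s−a)(s−b)(s−c)) = √(23.5·12.4·9.3·1.8) ≈ √4878.04 ≈ 69.8429
r ≈ 69.8429/23.5 ≈ 2.97204

r = 2.972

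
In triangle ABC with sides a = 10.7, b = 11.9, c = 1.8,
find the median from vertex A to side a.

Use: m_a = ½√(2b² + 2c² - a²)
m_a = ½√(2·11.9² + 2·1.8² − 10.7²) = ½√(2·141.61 + 2·3.24 − 114.49) = ½√(283.22 + 6.48 − 114.49) = ½√175.21
√175.21 ≈ 13.2367, so m_a ≈ 6.61835

m_a = 6.618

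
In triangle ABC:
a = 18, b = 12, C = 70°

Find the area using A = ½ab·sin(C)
A = ½·a·b·sin(C) = ½·18·12·sin(70°)
sin(70°) ≈ 0.939693
A ≈ ½·216·0.939693 = 108·0.939693 ≈ 101.487

Area = 101.5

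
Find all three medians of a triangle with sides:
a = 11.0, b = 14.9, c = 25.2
Median formula: m_a = ½√(2b² + 2c² − a²) (and cyclically). a² = 121, b² = 222.01, c² = 635.04.
m_a = ½√(2·222.01 + 2·635.04 − 121) = ½√1593.1 ≈ ½·39.9137 ≈ 19.9568
m_b = ½√(2·121 + 2·635.04 − 222.01) = ½√1290.07 ≈ ½·35.9175 ≈ 17.9588
m_c = ½√(2·121 + 2·222.01 − 635.04) = ½√50.98 ≈ ½·7.14003 ≈ 3.57001

m_a = 19.96, m_b = 17.96, m_c = 3.57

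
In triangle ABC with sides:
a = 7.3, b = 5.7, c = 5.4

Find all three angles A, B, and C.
Law of cosines for each angle (a² = 53.29, b² = 32.49, c² = 29.16):
cos(A) = (b² + c² − a²)/(2bc) = (32.49 + 29.16 − 53.29)/(2·5.7·5.4) = 8.36/61.56 ≈ 0.135802  ⇒  A ≈ 82.195°
cos(B) = (a² + c² − b²)/(2ac) = (53.29 + 29.16 − 32.49)/(2·7.3·5.4) = 49.96/78.84 ≈ 0.633688  ⇒  B ≈ 50.6772°
cos(C) = (a² + b² − c²)/(2ab) = (53.29 + 32.49 − 29.16)/(2·7.3·5.7) = 56.62/83.22 ≈ 0.680365  ⇒  C ≈ 47.1278°
Check: A + B + C ≈ 180°

A = 82.19°, B = 50.68°, C = 47.13°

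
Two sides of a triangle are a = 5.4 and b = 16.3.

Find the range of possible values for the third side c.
Triangle inequality: |a − b| < c < a + b
|a − b| = |5.4 − 16.3| = 10.9
a + b = 5.4 + 16.3 = 21.7

10.9 < c < 21.7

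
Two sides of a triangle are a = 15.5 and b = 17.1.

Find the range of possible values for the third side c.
Triangle inequality: |a − b| < c < a + b
|a − b| = |15.5 − 17.1| = 1.6
a + b = 15.5 + 17.1 = 32.6

1.6 < c < 32.6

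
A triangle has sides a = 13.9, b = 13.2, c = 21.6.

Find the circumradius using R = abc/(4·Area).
First find the area with Heron's formula.
s = (13.9 + 13.2 + 21.6)/2 = 24.35
Area = √(s(s−a)(s−b)(s−c)) = √(24.35·10.45·11.15·2.75) ≈ √7802.3 ≈ 88.3306
abc = 13.9·13.2·21.6 = 3963.168
R = abc/(4·Area) ≈ 3963.168/(4·88.3306) = 3963.168/353.323 ≈ 11.2169

R = 11.22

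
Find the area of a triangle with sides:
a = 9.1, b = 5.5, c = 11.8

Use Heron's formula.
s = (9.1 + 5.5 + 11.8)/2 = 26.4/2 = 13.2
s − a = 4.1, s − b = 7.7, s − c = 1.4
s(s−a)(s−b)(s−c) = 13.2·4.1·7.7·1.4 ≈ 583.414
Area = √583.414 ≈ 24.154

Area = 24.15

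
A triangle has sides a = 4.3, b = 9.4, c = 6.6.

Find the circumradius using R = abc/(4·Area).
First find the area with Heron's formula.
s = (4.3 + 9.4 + 6.6)/2 = 10.15
Area = √(s(s−a)(s−b)(s−c)) = √(10.15·5.85·0.75·3.55) ≈ √158.093 ≈ 12.5735
abc = 4.3·9.4·6.6 = 266.772
R = abc/(4·Area) ≈ 266.772/(4·12.5735) = 266.772/50.294 ≈ 5.30426

R = 5.304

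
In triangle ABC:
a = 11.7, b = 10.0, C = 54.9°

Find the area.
Two sides and the included angle (SAS): A = ½·a·b·sin(C) = ½·11.7·10.0·sin(54.9°)
sin(54.9°) ≈ 0.81815
A ≈ ½·117·0.81815 = 58.5·0.81815 ≈ 47.8618

Area = 47.86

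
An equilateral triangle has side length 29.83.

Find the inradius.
r = Area/s with s the semi-perimeter.
Area = (√3/4)·29.83² = (√3/4)·889.8289 ≈ 0.433013·889.8289 ≈ 385.307
s = 3·29.83/2 = 44.745
r ≈ 385.307/44.745 ≈ 8.61118
(Equivalently r = side/(2√3) = 29.83/3.4641 ≈ 8.61118.)

r = 8.611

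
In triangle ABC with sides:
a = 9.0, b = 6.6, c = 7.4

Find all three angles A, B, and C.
Law of cosines for each angle (a² = 81, b² = 43.56, c² = 54.76):
cos(A) = (b² + c² − a²)/(2bc) = (43.56 + 54.76 − 81)/(2·6.6·7.4) = 17.32/97.68 ≈ 0.177314  ⇒  A ≈ 79.7867°
cos(B) = (a² + c² − b²)/(2ac) = (81 + 54.76 − 43.56)/(2·9.0·7.4) = 92.2/133.2 ≈ 0.692192  ⇒  B ≈ 46.1961°
cos(C) = (a² + b² − c²)/(2ab) = (81 + 43.56 − 54.76)/(2·9.0·6.6) = 69.8/118.8 ≈ 0.587542  ⇒  C ≈ 54.0172°
Check: A + B + C ≈ 180°

A = 79.79°, B = 46.2°, C = 54.02°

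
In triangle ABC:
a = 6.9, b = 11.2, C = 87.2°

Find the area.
Two sides and the included angle (SAS): A = ½·a·b·sin(C) = ½·6.9·11.2·sin(87.2°)
sin(87.2°) ≈ 0.998806
A ≈ ½·77.28·0.998806 = 38.64·0.998806 ≈ 38.5939

Area = 38.59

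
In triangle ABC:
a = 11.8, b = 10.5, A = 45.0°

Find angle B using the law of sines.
a/sin(A) = b/sin(B)  ⇒  sin(B) = b·sin(A)/a = 10.5·sin(45.0°)/11.8
sin(45.0°) ≈ 0.707107
sin(B) ≈ 10.5·0.707107/11.8 ≈ 7.42462/11.8 ≈ 0.629205
B = arcsin(0.629205) ≈ 38.9915°
(Since b ≤ a we need B ≤ A, so the obtuse alternative 180° − 38.9915° ≈ 141.008° is rejected.)

B = 38.99°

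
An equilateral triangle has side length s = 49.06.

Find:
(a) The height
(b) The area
(a) The height splits the triangle into two 30-60-90 halves: h = s·√3/2 = 49.06·1.73205/2 ≈ 84.9744/2 ≈ 42.4872
(b) Area = (√3/4)·s² = (√3/4)·49.06² = (√3/4)·2406.8836 ≈ 0.433013·2406.8836 ≈ 1042.21

Height = 42.49, Area = 1042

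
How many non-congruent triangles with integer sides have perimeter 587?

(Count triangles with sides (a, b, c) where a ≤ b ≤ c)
Let a ≤ b ≤ c with a + b + c = 587. The only binding inequality is a + b > c, i.e. 587 − c > c, so c < 587/2; and c ≥ 587/3 since c is the largest side.
So 196 ≤ c ≤ 293. For each c, b runs from ⌈(587 − c)/2⌉ up to c (then a = 587 − b − c satisfies 1 ≤ a ≤ b automatically), giving c − ⌈(587 − c)/2⌉ + 1 choices.
Summing over c: 1 + 3 + 4 + 6 + … + 145 + 147  (98 terms, c = 196, …, 293) = 7252
Check (closed form: nearest integer to p²/48 for even p, (p+3)²/48 for odd p): (587+3)²/48 = 590²/48 = 348100/48 ≈ 7252.08 → 7252

7252 triangles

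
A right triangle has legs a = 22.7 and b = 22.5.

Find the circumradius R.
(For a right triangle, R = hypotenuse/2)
Hypotenuse c = √(a² + b²) = √(515.29 + 506.25) = √1021.54 ≈ 31.9615
R = c/2 ≈ 31.9615/2 ≈ 15.9808

R = 15.98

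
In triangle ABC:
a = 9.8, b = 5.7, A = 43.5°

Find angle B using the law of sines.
a/sin(A) = b/sin(B)  ⇒  sin(B) = b·sin(A)/a = 5.7·sin(43.5°)/9.8
sin(43.5°) ≈ 0.688355
sin(B) ≈ 5.7·0.688355/9.8 ≈ 3.92362/9.8 ≈ 0.400369
B = arcsin(0.400369) ≈ 23.6013°
(Since b ≤ a we need B ≤ A, so the obtuse alternative 180° − 23.6013° ≈ 156.399° is rejected.)

B = 23.6°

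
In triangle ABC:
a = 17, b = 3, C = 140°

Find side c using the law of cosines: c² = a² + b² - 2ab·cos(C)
c² = 17² + 3² − 2·17·3·cos(140°)
cos(140°) ≈ -0.766044
c² ≈ 289 + 9 − 102·(-0.766044) ≈ 298 + 78.1365 ≈ 376.137
c ≈ √376.137 ≈ 19.3942

c = 19.39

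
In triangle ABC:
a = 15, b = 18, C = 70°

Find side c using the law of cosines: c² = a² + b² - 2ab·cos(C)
c² = 15² + 18² − 2·15·18·cos(70°)
cos(70°) ≈ 0.34202
c² ≈ 225 + 324 − 540·(0.34202) ≈ 549 − 184.691 ≈ 364.309
c ≈ √364.309 ≈ 19.0869

c = 19.09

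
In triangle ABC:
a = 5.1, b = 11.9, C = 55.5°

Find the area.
Two sides and the included angle (SAS): A = ½·a·b·sin(C) = ½·5.1·11.9·sin(55.5°)
sin(55.5°) ≈ 0.824126
A ≈ ½·60.69·0.824126 = 30.345·0.824126 ≈ 25.0081

Area = 25.01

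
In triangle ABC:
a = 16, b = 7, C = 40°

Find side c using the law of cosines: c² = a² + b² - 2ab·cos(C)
c² = 16² + 7² − 2·16·7·cos(40°)
cos(40°) ≈ 0.766044
c² ≈ 256 + 49 − 224·(0.766044) ≈ 305 − 171.594 ≈ 133.406
c ≈ √133.406 ≈ 11.5502

c = 11.55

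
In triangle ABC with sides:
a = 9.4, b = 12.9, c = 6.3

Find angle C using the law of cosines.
c² = a² + b² − 2ab·cos(C)  ⇒  cos(C) = (a² + b² − c²)/(2ab)
cos(C) = (9.4² + 12.9² − 6.3²)/(2·9.4·12.9) = (88.36 + 166.41 − 39.69)/242.52 = 215.08/242.52 ≈ 0.886855
C = arccos(0.886855) ≈ 27.5194°

C = 27.52°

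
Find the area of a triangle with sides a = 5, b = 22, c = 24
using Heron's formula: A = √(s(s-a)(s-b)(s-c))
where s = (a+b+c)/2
s = (5 + 22 + 24)/2 = 51/2 = 25.5
s − a = 20.5, s − b = 3.5, s − c = 1.5
s(s−a)(s−b)(s−c) = 25.5·20.5·3.5·1.5 = 2744.4375
Area = √2744.4375 ≈ 52.3874

s = 25.5, Area = 52.39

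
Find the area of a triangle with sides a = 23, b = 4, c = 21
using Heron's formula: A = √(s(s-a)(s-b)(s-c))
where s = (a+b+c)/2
s = (23 + 4 + 21)/2 = 48/2 = 24
s − a = 1, s − b = 20, s − c = 3
s(s−a)(s−b)(s−c) = 24·1·20·3 = 1440
Area = √1440 ≈ 37.9473

s = 24.0, Area = 37.95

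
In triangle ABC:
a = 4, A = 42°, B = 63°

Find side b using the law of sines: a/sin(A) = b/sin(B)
a/sin(A) = b/sin(B)  ⇒  b = a·sin(B)/sin(A) = 4·sin(63°)/sin(42°)
sin(63°) ≈ 0.891007, sin(42°) ≈ 0.669131
b ≈ 4·0.891007/0.669131 ≈ 3.56403/0.669131 ≈ 5.32635

b = 5.326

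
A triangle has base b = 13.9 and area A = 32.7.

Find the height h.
A = ½·b·h  ⇒  h = 2A/b = 2·32.7/13.9 = 65.4/13.9 ≈ 4.70504

h = 4.705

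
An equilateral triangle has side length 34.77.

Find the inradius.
r = Area/s with s the semi-perimeter.
Area = (√3/4)·34.77² = (√3/4)·1208.9529 ≈ 0.433013·1208.9529 ≈ 523.492
s = 3·34.77/2 = 52.155
r ≈ 523.492/52.155 ≈ 10.0372
(Equivalently r = side/(2√3) = 34.77/3.4641 ≈ 10.0372.)

r = 10.04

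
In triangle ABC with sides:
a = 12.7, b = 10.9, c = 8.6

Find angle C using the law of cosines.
c² = a² + b² − 2ab·cos(C)  ⇒  cos(C) = (a² + b² − c²)/(2ab)
cos(C) = (12.7² + 10.9² − 8.6²)/(2·12.7·10.9) = (161.29 + 118.81 − 73.96)/276.86 = 206.14/276.86 ≈ 0.744564
C = arccos(0.744564) ≈ 41.8783°

C = 41.88°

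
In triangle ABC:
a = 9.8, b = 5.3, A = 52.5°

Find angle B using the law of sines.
a/sin(A) = b/sin(B)  ⇒  sin(B) = b·sin(A)/a = 5.3·sin(52.5°)/9.8
sin(52.5°) ≈ 0.793353
sin(B) ≈ 5.3·0.793353/9.8 ≈ 4.20477/9.8 ≈ 0.429058
B = arcsin(0.429058) ≈ 25.4078°
(Since b ≤ a we need B ≤ A, so the obtuse alternative 180° − 25.4078° ≈ 154.592° is rejected.)

B = 25.41°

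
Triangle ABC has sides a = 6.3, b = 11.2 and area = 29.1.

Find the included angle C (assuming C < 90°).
Area = ½·a·b·sin(C)  ⇒  sin(C) = 2·Area/(a·b) = 2·29.1/(6.3·11.2) = 58.2/70.56 ≈ 0.82483
C = arcsin(0.82483) ≈ 55.5713° (taking the acute solution since C < 90°)

C = 55.57°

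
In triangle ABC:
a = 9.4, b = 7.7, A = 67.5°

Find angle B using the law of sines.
a/sin(A) = b/sin(B)  ⇒  sin(B) = b·sin(A)/a = 7.7·sin(67.5°)/9.4
sin(67.5°) ≈ 0.92388
sin(B) ≈ 7.7·0.92388/9.4 ≈ 7.11387/9.4 ≈ 0.756795
B = arcsin(0.756795) ≈ 49.1825°
(Since b ≤ a we need B ≤ A, so the obtuse alternative 180° − 49.1825° ≈ 130.818° is rejected.)

B = 49.18°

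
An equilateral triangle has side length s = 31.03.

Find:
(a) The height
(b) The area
(a) The height splits the triangle into two 30-60-90 halves: h = s·√3/2 = 31.03·1.73205/2 ≈ 53.7455/2 ≈ 26.8728
(b) Area = (√3/4)·s² = (√3/4)·31.03² = (√3/4)·962.8609 ≈ 0.433013·962.8609 ≈ 416.931

Height = 26.87, Area = 416.9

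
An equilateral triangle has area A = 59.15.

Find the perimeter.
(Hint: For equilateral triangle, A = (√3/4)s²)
A = (√3/4)s²  ⇒  s² = 4A/√3 = 4·59.15/√3 = 236.6/1.73205 ≈ 136.601
s ≈ √136.601 ≈ 11.6876
Perimeter = 3s ≈ 3·11.6876 ≈ 35.0629

Perimeter = 35.06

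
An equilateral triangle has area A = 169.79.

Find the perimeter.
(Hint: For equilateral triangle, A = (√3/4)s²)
A = (√3/4)s²  ⇒  s² = 4A/√3 = 4·169.79/√3 = 679.16/1.73205 ≈ 392.113
s ≈ √392.113 ≈ 19.8018
Perimeter = 3s ≈ 3·19.8018 ≈ 59.4055

Perimeter = 59.41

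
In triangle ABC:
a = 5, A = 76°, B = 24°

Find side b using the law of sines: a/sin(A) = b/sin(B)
a/sin(A) = b/sin(B)  ⇒  b = a·sin(B)/sin(A) = 5·sin(24°)/sin(76°)
sin(24°) ≈ 0.406737, sin(76°) ≈ 0.970296
b ≈ 5·0.406737/0.970296 ≈ 2.03368/0.970296 ≈ 2.09594

b = 2.096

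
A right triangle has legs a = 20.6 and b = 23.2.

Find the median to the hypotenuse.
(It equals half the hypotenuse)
Hypotenuse c = √(a² + b²) = √(424.36 + 538.24) = √962.6 ≈ 31.0258
Median to hypotenuse = c/2 ≈ 31.0258/2 ≈ 15.5129

Median = 15.51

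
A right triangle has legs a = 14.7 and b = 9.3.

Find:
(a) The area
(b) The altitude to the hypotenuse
(a) The legs are perpendicular, so Area = ½·a·b = ½·14.7·9.3 = ½·136.71 = 68.355
(b) Hypotenuse c = √(a² + b²) = √(216.09 + 86.49) = √302.58 ≈ 17.3948
    Area = ½·c·h_c  ⇒  h_c = 2·Area/c = 136.71/17.3948 ≈ 7.85923

Area = 68.355, h_c = 7.859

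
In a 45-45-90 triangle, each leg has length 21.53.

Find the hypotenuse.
In a 45-45-90 triangle the sides are in ratio 1 : 1 : √2, so hypotenuse = leg·√2.
Hypotenuse = 21.53·√2 ≈ 21.53·1.41421 ≈ 30.448

Hypotenuse = 21.53√2 = 30.45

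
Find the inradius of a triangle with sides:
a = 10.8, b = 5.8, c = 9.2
r = Area/s where s is the semi-perimeter.
s = (10.8 + 5.8 + 9.2)/2 = 25.8/2 = 12.9
Area = √(s(s−a)(s−b)(s−c)) = √(12.9·2.1·7.1·3.7) ≈ √711.654 ≈ 26.6768
r ≈ 26.6768/12.9 ≈ 2.06797

r = 2.068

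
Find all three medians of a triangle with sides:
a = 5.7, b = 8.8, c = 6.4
Median formula: m_a = ½√(2b² + 2c² − a²) (and cyclically). a² = 32.49, b² = 77.44, c² = 40.96.
m_a = ½√(2·77.44 + 2·40.96 − 32.49) = ½√204.31 ≈ ½·14.2937 ≈ 7.14685
m_b = ½√(2·32.49 + 2·40.96 − 77.44) = ½√69.46 ≈ ½·8.33427 ≈ 4.16713
m_c = ½√(2·32.49 + 2·77.44 − 40.96) = ½√178.9 ≈ ½·13.3754 ≈ 6.68768

m_a = 7.147, m_b = 4.167, m_c = 6.688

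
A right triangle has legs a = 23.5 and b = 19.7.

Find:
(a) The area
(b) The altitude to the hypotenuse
(a) The legs are perpendicular, so Area = ½·a·b = ½·23.5·19.7 = ½·462.95 = 231.475
(b) Hypotenuse c = √(a² + b²) = √(552.25 + 388.09) = √940.34 ≈ 30.665
    Area = ½·c·h_c  ⇒  h_c = 2·Area/c = 462.95/30.665 ≈ 15.097

Area = 231.475, h_c = 15.1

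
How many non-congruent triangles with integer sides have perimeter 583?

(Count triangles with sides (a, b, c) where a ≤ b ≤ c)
Let a ≤ b ≤ c with a + b + c = 583. The only binding inequality is a + b > c, i.e. 583 − c > c, so c < 583/2; and c ≥ 583/3 since c is the largest side.
So 195 ≤ c ≤ 291. For each c, b runs from ⌈(583 − c)/2⌉ up to c (then a = 583 − b − c satisfies 1 ≤ a ≤ b automatically), giving c − ⌈(583 − c)/2⌉ + 1 choices.
Summing over c: 2 + 3 + 5 + 6 + … + 144 + 146  (97 terms, c = 195, …, 291) = 7154
Check (closed form: nearest integer to p²/48 for even p, (p+3)²/48 for odd p): (583+3)²/48 = 586²/48 = 343396/48 ≈ 7154.08 → 7154

7154 triangles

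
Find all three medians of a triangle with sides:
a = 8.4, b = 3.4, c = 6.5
Median formula: m_a = ½√(2b² + 2c² − a²) (and cyclically). a² = 70.56, b² = 11.56, c² = 42.25.
m_a = ½√(2·11.56 + 2·42.25 − 70.56) = ½√37.06 ≈ ½·6.08769 ≈ 3.04385
m_b = ½√(2·70.56 + 2·42.25 − 11.56) = ½√214.06 ≈ ½·14.6308 ≈ 7.31539
m_c = ½√(2·70.56 + 2·11.56 − 42.25) = ½√121.99 ≈ ½·11.0449 ≈ 5.52245

m_a = 3.044, m_b = 7.315, m_c = 5.522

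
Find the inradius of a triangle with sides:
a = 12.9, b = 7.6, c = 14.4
r = Area/s where s is the semi-perimeter.
s = (12.9 + 7.6 + 14.4)/2 = 34.9/2 = 17.45
Area = √(s(s−a)(s−b)(s−c)) = √(17.45·4.55·9.85·3.05) ≈ √2385.3 ≈ 48.8395
r ≈ 48.8395/17.45 ≈ 2.79883

r = 2.799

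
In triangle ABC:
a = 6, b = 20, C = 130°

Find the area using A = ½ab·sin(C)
A = ½·a·b·sin(C) = ½·6·20·sin(130°)
sin(130°) ≈ 0.766044
A ≈ ½·120·0.766044 = 60·0.766044 ≈ 45.9627

Area = 45.96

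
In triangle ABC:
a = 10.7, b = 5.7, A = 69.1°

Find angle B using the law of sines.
a/sin(A) = b/sin(B)  ⇒  sin(B) = b·sin(A)/a = 5.7·sin(69.1°)/10.7
sin(69.1°) ≈ 0.934204
sin(B) ≈ 5.7·0.934204/10.7 ≈ 5.32497/10.7 ≈ 0.49766
B = arcsin(0.49766) ≈ 29.8453°
(Since b ≤ a we need B ≤ A, so the obtuse alternative 180° − 29.8453° ≈ 150.155° is rejected.)

B = 29.85°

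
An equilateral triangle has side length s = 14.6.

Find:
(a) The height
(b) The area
(a) The height splits the triangle into two 30-60-90 halves: h = s·√3/2 = 14.6·1.73205/2 ≈ 25.2879/2 ≈ 12.644
(b) Area = (√3/4)·s² = (√3/4)·14.6² = (√3/4)·213.16 ≈ 0.433013·213.16 ≈ 92.301

Height = 12.64, Area = 92.3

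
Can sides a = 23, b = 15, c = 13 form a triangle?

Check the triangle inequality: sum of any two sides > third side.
a + b vs c: 23 + 15 = 38 > 13  ✓
a + c vs b: 23 + 13 = 36 > 15  ✓
b + c vs a: 15 + 13 = 28 > 23  ✓

Yes, triangle inequality satisfied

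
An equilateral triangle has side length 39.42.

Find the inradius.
r = Area/s with s the semi-perimeter.
Area = (√3/4)·39.42² = (√3/4)·1553.9364 ≈ 0.433013·1553.9364 ≈ 672.874
s = 3·39.42/2 = 59.13
r ≈ 672.874/59.13 ≈ 11.3796
(Equivalently r = side/(2√3) = 39.42/3.4641 ≈ 11.3796.)

r = 11.38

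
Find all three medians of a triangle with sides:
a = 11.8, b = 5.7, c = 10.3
Median formula: m_a = ½√(2b² + 2c² − a²) (and cyclically). a² = 139.24, b² = 32.49, c² = 106.09.
m_a = ½√(2·32.49 + 2·106.09 − 139.24) = ½√137.92 ≈ ½·11.7439 ≈ 5.87197
m_b = ½√(2·139.24 + 2·106.09 − 32.49) = ½√458.17 ≈ ½·21.4049 ≈ 10.7025
m_c = ½√(2·139.24 + 2·32.49 − 106.09) = ½√237.37 ≈ ½·15.4068 ≈ 7.70341

m_a = 5.872, m_b = 10.7, m_c = 7.703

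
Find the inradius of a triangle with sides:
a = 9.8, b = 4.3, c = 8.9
r = Area/s where s is the semi-perimeter.
s = (9.8 + 4.3 + 8.9)/2 = 23/2 = 11.5
Area = √(s(s−a)(s−b)(s−c)) = √(11.5·1.7·7.2·2.6) ≈ √365.976 ≈ 19.1305
r ≈ 19.1305/11.5 ≈ 1.66352

r = 1.664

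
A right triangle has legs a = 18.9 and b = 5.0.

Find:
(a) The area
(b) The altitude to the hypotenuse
(a) The legs are perpendicular, so Area = ½·a·b = ½·18.9·5.0 = ½·94.5 = 47.25
(b) Hypotenuse c = √(a² + b²) = √(357.21 + 25) = √382.21 ≈ 19.5502
    Area = ½·c·h_c  ⇒  h_c = 2·Area/c = 94.5/19.5502 ≈ 4.83371

Area = 47.25, h_c = 4.834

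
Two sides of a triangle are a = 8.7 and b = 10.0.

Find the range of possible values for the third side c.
Triangle inequality: |a − b| < c < a + b
|a − b| = |8.7 − 10.0| = 1.3
a + b = 8.7 + 10.0 = 18.7

1.3 < c < 18.7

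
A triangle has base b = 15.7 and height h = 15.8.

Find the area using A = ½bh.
A = ½·b·h = ½·15.7·15.8 = ½·248.06 = 124.03

Area = 124.03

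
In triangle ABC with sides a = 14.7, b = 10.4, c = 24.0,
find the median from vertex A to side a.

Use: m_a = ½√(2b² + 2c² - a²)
m_a = ½√(2·10.4² + 2·24.0² − 14.7²) = ½√(2·108.16 + 2·576 − 216.09) = ½√(216.32 + 1152 − 216.09) = ½√1152.23
√1152.23 ≈ 33.9445, so m_a ≈ 16.9723

m_a = 16.97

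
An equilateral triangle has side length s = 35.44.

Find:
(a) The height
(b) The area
(a) The height splits the triangle into two 30-60-90 halves: h = s·√3/2 = 35.44·1.73205/2 ≈ 61.3839/2 ≈ 30.6919
(b) Area = (√3/4)·s² = (√3/4)·35.44² = (√3/4)·1255.9936 ≈ 0.433013·1255.9936 ≈ 543.861

Height = 30.69, Area = 543.9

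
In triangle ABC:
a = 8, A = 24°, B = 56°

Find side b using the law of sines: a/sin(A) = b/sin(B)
a/sin(A) = b/sin(B)  ⇒  b = a·sin(B)/sin(A) = 8·sin(56°)/sin(24°)
sin(56°) ≈ 0.829038, sin(24°) ≈ 0.406737
b ≈ 8·0.829038/0.406737 ≈ 6.6323/0.406737 ≈ 16.3061

b = 16.31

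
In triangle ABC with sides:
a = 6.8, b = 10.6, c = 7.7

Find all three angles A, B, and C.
Law of cosines for each angle (a² = 46.24, b² = 112.36, c² = 59.29):
cos(A) = (b² + c² − a²)/(2bc) = (112.36 + 59.29 − 46.24)/(2·10.6·7.7) = 125.41/163.24 ≈ 0.768255  ⇒  A ≈ 39.8025°
cos(B) = (a² + c² − b²)/(2ac) = (46.24 + 59.29 − 112.36)/(2·6.8·7.7) = -6.83/104.72 ≈ -0.0652215  ⇒  B ≈ 93.7396°
cos(C) = (a² + b² − c²)/(2ab) = (46.24 + 112.36 − 59.29)/(2·6.8·10.6) = 99.31/144.16 ≈ 0.688887  ⇒  C ≈ 46.4579°
Check: A + B + C ≈ 180°

A = 39.8°, B = 93.74°, C = 46.46°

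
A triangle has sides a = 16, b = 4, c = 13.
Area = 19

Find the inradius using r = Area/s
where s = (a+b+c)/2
s = (16 + 4 + 13)/2 = 33/2 = 16.5
r = Area/s = 19/16.5 ≈ 1.15152

r = 1.152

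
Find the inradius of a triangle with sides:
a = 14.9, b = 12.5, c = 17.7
r = Area/s where s is the semi-perimeter.
s = (14.9 + 12.5 + 17.7)/2 = 45.1/2 = 22.55
Area = √(s(s−a)(s−b)(s−c)) = √(22.55·7.65·10.05·4.85) ≈ √8408.45 ≈ 91.6976
r ≈ 91.6976/22.55 ≈ 4.06641

r = 4.066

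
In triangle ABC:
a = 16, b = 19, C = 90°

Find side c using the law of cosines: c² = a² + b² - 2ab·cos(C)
c² = 16² + 19² − 2·16·19·cos(90°)
cos(90°) ≈ 0
c² ≈ 256 + 361 − 608·(0) ≈ 617 − 0 ≈ 617
c ≈ √617 ≈ 24.8395

c = 24.84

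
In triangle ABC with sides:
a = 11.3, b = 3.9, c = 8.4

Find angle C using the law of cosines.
c² = a² + b² − 2ab·cos(C)  ⇒  cos(C) = (a² + b² − c²)/(2ab)
cos(C) = (11.3² + 3.9² − 8.4²)/(2·11.3·3.9) = (127.69 + 15.21 − 70.56)/88.14 = 72.34/88.14 ≈ 0.82074
C = arccos(0.82074) ≈ 34.8411°

C = 34.84°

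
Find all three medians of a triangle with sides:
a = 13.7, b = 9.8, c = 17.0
Median formula: m_a = ½√(2b² + 2c² − a²) (and cyclically). a² = 187.69, b² = 96.04, c² = 289.
m_a = ½√(2·96.04 + 2·289 − 187.69) = ½√582.39 ≈ ½·24.1328 ≈ 12.0664
m_b = ½√(2·187.69 + 2·289 − 96.04) = ½√857.34 ≈ ½·29.2804 ≈ 14.6402
m_c = ½√(2·187.69 + 2·96.04 − 289) = ½√278.46 ≈ ½·16.6871 ≈ 8.34356

m_a = 12.07, m_b = 14.64, m_c = 8.344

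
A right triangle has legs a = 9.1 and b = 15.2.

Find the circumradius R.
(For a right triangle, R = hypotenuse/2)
Hypotenuse c = √(a² + b²) = √(82.81 + 231.04) = √313.85 ≈ 17.7158
R = c/2 ≈ 17.7158/2 ≈ 8.85791

R = 8.858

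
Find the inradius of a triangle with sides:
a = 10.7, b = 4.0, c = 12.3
r = Area/s where s is the semi-perimeter.
s = (10.7 + 4.0 + 12.3)/2 = 27/2 = 13.5
Area = √(s(s−a)(s−b)(s−c)) = √(13.5·2.8·9.5·1.2) ≈ √430.92 ≈ 20.7586
r ≈ 20.7586/13.5 ≈ 1.53768

r = 1.538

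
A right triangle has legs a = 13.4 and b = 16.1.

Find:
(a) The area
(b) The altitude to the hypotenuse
(a) The legs are perpendicular, so Area = ½·a·b = ½·13.4·16.1 = ½·215.74 = 107.87
(b) Hypotenuse c = √(a² + b²) = √(179.56 + 259.21) = √438.77 ≈ 20.9468
    Area = ½·c·h_c  ⇒  h_c = 2·Area/c = 215.74/20.9468 ≈ 10.2994

Area = 107.87, h_c = 10.3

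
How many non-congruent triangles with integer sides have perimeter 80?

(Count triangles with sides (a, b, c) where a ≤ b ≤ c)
Let a ≤ b ≤ c with a + b + c = 80. The only binding inequality is a + b > c, i.e. 80 − c > c, so c < 80/2; and c ≥ 80/3 since c is the largest side.
So 27 ≤ c ≤ 39. For each c, b runs from ⌈(80 − c)/2⌉ up to c (then a = 80 − b − c satisfies 1 ≤ a ≤ b automatically), giving c − ⌈(80 − c)/2⌉ + 1 choices.
Summing over c: 1 + 3 + 4 + 6 + … + 18 + 19  (13 terms, c = 27, …, 39) = 133
Check (closed form: nearest integer to p²/48 for even p, (p+3)²/48 for odd p): 80²/48 = 6400/48 ≈ 133.33 → 133

133 triangles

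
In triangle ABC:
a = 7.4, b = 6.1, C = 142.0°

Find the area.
Two sides and the included angle (SAS): A = ½·a·b·sin(C) = ½·7.4·6.1·sin(142.0°)
sin(142.0°) ≈ 0.615661
A ≈ ½·45.14·0.615661 = 22.57·0.615661 ≈ 13.8955

Area = 13.9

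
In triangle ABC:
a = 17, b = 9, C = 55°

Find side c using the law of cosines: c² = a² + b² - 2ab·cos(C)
c² = 17² + 9² − 2·17·9·cos(55°)
cos(55°) ≈ 0.573576
c² ≈ 289 + 81 − 306·(0.573576) ≈ 370 − 175.514 ≈ 194.486
c ≈ √194.486 ≈ 13.9458

c = 13.95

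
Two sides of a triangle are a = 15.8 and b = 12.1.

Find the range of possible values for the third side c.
Triangle inequality: |a − b| < c < a + b
|a − b| = |15.8 − 12.1| = 3.7
a + b = 15.8 + 12.1 = 27.9

3.7 < c < 27.9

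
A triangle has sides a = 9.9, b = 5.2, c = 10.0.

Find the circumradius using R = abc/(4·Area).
First find the area with Heron's formula.
s = (9.9 + 5.2 + 10.0)/2 = 12.55
Area = √(s(s−a)(s−b)(s−c)) = √(12.55·2.65·7.35·2.55) ≈ √623.329 ≈ 24.9666
abc = 9.9·5.2·10.0 = 514.8
R = abc/(4·Area) ≈ 514.8/(4·24.9666) = 514.8/99.8662 ≈ 5.1549

R = 5.155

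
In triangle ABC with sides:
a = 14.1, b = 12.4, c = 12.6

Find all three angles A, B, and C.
Law of cosines for each angle (a² = 198.81, b² = 153.76, c² = 158.76):
cos(A) = (b² + c² − a²)/(2bc) = (153.76 + 158.76 − 198.81)/(2·12.4·12.6) = 113.71/312.48 ≈ 0.363895  ⇒  A ≈ 68.6604°
cos(B) = (a² + c² − b²)/(2ac) = (198.81 + 158.76 − 153.76)/(2·14.1·12.6) = 203.81/355.32 ≈ 0.573596  ⇒  B ≈ 54.9987°
cos(C) = (a² + b² − c²)/(2ab) = (198.81 + 153.76 − 158.76)/(2·14.1·12.4) = 193.81/349.68 ≈ 0.55425  ⇒  C ≈ 56.341°
Check: A + B + C ≈ 180°

A = 68.66°, B = 55°, C = 56.34°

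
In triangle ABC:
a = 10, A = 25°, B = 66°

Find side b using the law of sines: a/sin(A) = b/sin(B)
a/sin(A) = b/sin(B)  ⇒  b = a·sin(B)/sin(A) = 10·sin(66°)/sin(25°)
sin(66°) ≈ 0.913545, sin(25°) ≈ 0.422618
b ≈ 10·0.913545/0.422618 ≈ 9.13545/0.422618 ≈ 21.6163

b = 21.62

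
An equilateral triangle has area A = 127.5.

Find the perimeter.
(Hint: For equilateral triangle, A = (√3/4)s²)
A = (√3/4)s²  ⇒  s² = 4A/√3 = 4·127.5/√3 = 510/1.73205 ≈ 294.449
s ≈ √294.449 ≈ 17.1595
Perimeter = 3s ≈ 3·17.1595 ≈ 51.4785

Perimeter = 51.48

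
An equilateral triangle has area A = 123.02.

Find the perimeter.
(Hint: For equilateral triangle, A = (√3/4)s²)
A = (√3/4)s²  ⇒  s² = 4A/√3 = 4·123.02/√3 = 492.08/1.73205 ≈ 284.103
s ≈ √284.103 ≈ 16.8553
Perimeter = 3s ≈ 3·16.8553 ≈ 50.566

Perimeter = 50.57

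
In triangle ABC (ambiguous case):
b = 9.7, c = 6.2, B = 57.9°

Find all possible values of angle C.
b/sin(B) = c/sin(C)  ⇒  sin(C) = c·sin(B)/b = 6.2·sin(57.9°)/9.7
sin(57.9°) ≈ 0.847122
sin(C) ≈ 6.2·0.847122/9.7 ≈ 5.25216/9.7 ≈ 0.541459
Candidate 1: C₁ = arcsin(0.541459) ≈ 32.783°  →  A = 180° − 57.9° − 32.783° ≈ 89.317° > 0, valid
Candidate 2: C₂ = 180° − C₁ ≈ 147.217°  →  A = 180° − 57.9° − 147.217° ≈ -25.117° ≤ 0, not a valid triangle

C = 32.78° (one solution)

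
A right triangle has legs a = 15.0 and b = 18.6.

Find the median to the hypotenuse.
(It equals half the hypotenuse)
Hypotenuse c = √(a² + b²) = √(225 + 345.96) = √570.96 ≈ 23.8948
Median to hypotenuse = c/2 ≈ 23.8948/2 ≈ 11.9474

Median = 11.95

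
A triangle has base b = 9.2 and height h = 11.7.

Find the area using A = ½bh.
A = ½·b·h = ½·9.2·11.7 = ½·107.64 = 53.82

Area = 53.82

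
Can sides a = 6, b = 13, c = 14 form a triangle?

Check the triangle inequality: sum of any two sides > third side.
a + b vs c: 6 + 13 = 19 > 14  ✓
a + c vs b: 6 + 14 = 20 > 13  ✓
b + c vs a: 13 + 14 = 27 > 6  ✓

Yes, triangle inequality satisfied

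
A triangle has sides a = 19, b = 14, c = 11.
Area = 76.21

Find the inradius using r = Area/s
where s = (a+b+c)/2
s = (19 + 14 + 11)/2 = 44/2 = 22
r = Area/s = 76.21/22 ≈ 3.46409

r = 3.464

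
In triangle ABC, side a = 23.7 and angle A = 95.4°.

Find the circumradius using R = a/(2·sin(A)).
R = a/(2·sin(A)) = 23.7/(2·sin(95.4°))
sin(95.4°) ≈ 0.995562
R ≈ 23.7/(2·0.995562) = 23.7/1.99112 ≈ 11.9028

R = 11.9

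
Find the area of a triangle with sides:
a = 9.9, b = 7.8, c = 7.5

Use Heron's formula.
s = (9.9 + 7.8 + 7.5)/2 = 25.2/2 = 12.6
s − a = 2.7, s − b = 4.8, s − c = 5.1
s(s−a)(s−b)(s−c) = 12.6·2.7·4.8·5.1 ≈ 832.81
Area = √832.81 ≈ 28.8584

Area = 28.86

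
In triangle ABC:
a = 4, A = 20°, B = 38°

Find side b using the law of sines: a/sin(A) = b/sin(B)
a/sin(A) = b/sin(B)  ⇒  b = a·sin(B)/sin(A) = 4·sin(38°)/sin(20°)
sin(38°) ≈ 0.615661, sin(20°) ≈ 0.34202
b ≈ 4·0.615661/0.34202 ≈ 2.46265/0.34202 ≈ 7.20029

b = 7.2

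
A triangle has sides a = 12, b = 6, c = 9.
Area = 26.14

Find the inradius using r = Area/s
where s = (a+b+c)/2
s = (12 + 6 + 9)/2 = 27/2 = 13.5
r = Area/s = 26.14/13.5 ≈ 1.9363

r = 1.936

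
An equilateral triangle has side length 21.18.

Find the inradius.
r = Area/s with s the semi-perimeter.
Area = (√3/4)·21.18² = (√3/4)·448.5924 ≈ 0.433013·448.5924 ≈ 194.246
s = 3·21.18/2 = 31.77
r ≈ 194.246/31.77 ≈ 6.11414
(Equivalently r = side/(2√3) = 21.18/3.4641 ≈ 6.11414.)

r = 6.114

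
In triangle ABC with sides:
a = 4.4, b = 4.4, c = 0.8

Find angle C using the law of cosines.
c² = a² + b² − 2ab·cos(C)  ⇒  cos(C) = (a² + b² − c²)/(2ab)
cos(C) = (4.4² + 4.4² − 0.8²)/(2·4.4·4.4) = (19.36 + 19.36 − 0.64)/38.72 = 38.08/38.72 ≈ 0.983471
C = arccos(0.983471) ≈ 10.4318°

C = 10.43°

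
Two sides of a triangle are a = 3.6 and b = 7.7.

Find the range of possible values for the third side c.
Triangle inequality: |a − b| < c < a + b
|a − b| = |3.6 − 7.7| = 4.1
a + b = 3.6 + 7.7 = 11.3

4.1 < c < 11.3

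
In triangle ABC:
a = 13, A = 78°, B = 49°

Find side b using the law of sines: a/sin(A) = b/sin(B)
a/sin(A) = b/sin(B)  ⇒  b = a·sin(B)/sin(A) = 13·sin(49°)/sin(78°)
sin(49°) ≈ 0.75471, sin(78°) ≈ 0.978148
b ≈ 13·0.75471/0.978148 ≈ 9.81122/0.978148 ≈ 10.0304

b = 10.03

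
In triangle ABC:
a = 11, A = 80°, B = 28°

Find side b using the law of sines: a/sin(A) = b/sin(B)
a/sin(A) = b/sin(B)  ⇒  b = a·sin(B)/sin(A) = 11·sin(28°)/sin(80°)
sin(28°) ≈ 0.469472, sin(80°) ≈ 0.984808
b ≈ 11·0.469472/0.984808 ≈ 5.16419/0.984808 ≈ 5.24385

b = 5.244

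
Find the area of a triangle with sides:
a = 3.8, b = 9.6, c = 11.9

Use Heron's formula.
s = (3.8 + 9.6 + 11.9)/2 = 25.3/2 = 12.65
s − a = 8.85, s − b = 3.05, s − c = 0.75
s(s−a)(s−b)(s−c) = 12.65·8.85·3.05·0.75 ≈ 256.091
Area = √256.091 ≈ 16.0029

Area = 16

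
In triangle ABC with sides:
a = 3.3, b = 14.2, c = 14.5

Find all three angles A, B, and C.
Law of cosines for each angle (a² = 10.89, b² = 201.64, c² = 210.25):
cos(A) = (b² + c² − a²)/(2bc) = (201.64 + 210.25 − 10.89)/(2·14.2·14.5) = 401/411.8 ≈ 0.973774  ⇒  A ≈ 13.151°
cos(B) = (a² + c² − b²)/(2ac) = (10.89 + 210.25 − 201.64)/(2·3.3·14.5) = 19.5/95.7 ≈ 0.203762  ⇒  B ≈ 78.243°
cos(C) = (a² + b² − c²)/(2ab) = (10.89 + 201.64 − 210.25)/(2·3.3·14.2) = 2.28/93.72 ≈ 0.0243278  ⇒  C ≈ 88.606°
Check: A + B + C ≈ 180°

A = 13.15°, B = 78.24°, C = 88.61°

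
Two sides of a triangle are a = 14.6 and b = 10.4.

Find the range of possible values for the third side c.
Triangle inequality: |a − b| < c < a + b
|a − b| = |14.6 − 10.4| = 4.2
a + b = 14.6 + 10.4 = 25

4.2 < c < 25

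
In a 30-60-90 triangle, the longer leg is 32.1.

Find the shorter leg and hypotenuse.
In a 30-60-90 triangle the sides are in ratio 1 : √3 : 2, so short leg = long leg/√3 and hypotenuse = 2·(short leg).
Short leg = 32.1/√3 ≈ 32.1/1.73205 ≈ 18.5329
Hypotenuse = 2·18.5329 ≈ 37.0659

Short leg = 18.53, Hypotenuse = 37.07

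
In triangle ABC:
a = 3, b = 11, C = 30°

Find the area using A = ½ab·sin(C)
A = ½·a·b·sin(C) = ½·3·11·sin(30°)
sin(30°) ≈ 0.5
A ≈ ½·33·0.5 = 16.5·0.5 ≈ 8.25

Area = 8.25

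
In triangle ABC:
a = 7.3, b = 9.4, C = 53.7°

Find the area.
Two sides and the included angle (SAS): A = ½·a·b·sin(C) = ½·7.3·9.4·sin(53.7°)
sin(53.7°) ≈ 0.805928
A ≈ ½·68.62·0.805928 = 34.31·0.805928 ≈ 27.6514

Area = 27.65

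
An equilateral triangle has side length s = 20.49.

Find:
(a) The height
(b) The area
(a) The height splits the triangle into two 30-60-90 halves: h = s·√3/2 = 20.49·1.73205/2 ≈ 35.4897/2 ≈ 17.7449
(b) Area = (√3/4)·s² = (√3/4)·20.49² = (√3/4)·419.8401 ≈ 0.433013·419.8401 ≈ 181.796

Height = 17.74, Area = 181.8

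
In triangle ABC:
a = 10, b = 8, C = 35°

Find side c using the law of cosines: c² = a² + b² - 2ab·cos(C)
c² = 10² + 8² − 2·10·8·cos(35°)
cos(35°) ≈ 0.819152
c² ≈ 100 + 64 − 160·(0.819152) ≈ 164 − 131.064 ≈ 32.9357
c ≈ √32.9357 ≈ 5.73896

c = 5.739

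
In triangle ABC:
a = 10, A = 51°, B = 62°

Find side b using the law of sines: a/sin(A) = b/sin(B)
a/sin(A) = b/sin(B)  ⇒  b = a·sin(B)/sin(A) = 10·sin(62°)/sin(51°)
sin(62°) ≈ 0.882948, sin(51°) ≈ 0.777146
b ≈ 10·0.882948/0.777146 ≈ 8.82948/0.777146 ≈ 11.3614

b = 11.36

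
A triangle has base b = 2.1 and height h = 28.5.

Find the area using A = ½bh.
A = ½·b·h = ½·2.1·28.5 = ½·59.85 = 29.925

Area = 29.925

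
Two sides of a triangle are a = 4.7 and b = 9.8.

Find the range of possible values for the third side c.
Triangle inequality: |a − b| < c < a + b
|a − b| = |4.7 − 9.8| = 5.1
a + b = 4.7 + 9.8 = 14.5

5.1 < c < 14.5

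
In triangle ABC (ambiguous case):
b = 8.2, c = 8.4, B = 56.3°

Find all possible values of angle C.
b/sin(B) = c/sin(C)  ⇒  sin(C) = c·sin(B)/b = 8.4·sin(56.3°)/8.2
sin(56.3°) ≈ 0.831954
sin(C) ≈ 8.4·0.831954/8.2 ≈ 6.98841/8.2 ≈ 0.852246
Candidate 1: C₁ = arcsin(0.852246) ≈ 58.4568°  →  A = 180° − 56.3° − 58.4568° ≈ 65.2432° > 0, valid
Candidate 2: C₂ = 180° − C₁ ≈ 121.543°  →  A = 180° − 56.3° − 121.543° ≈ 2.15677° > 0, valid

C = 58.46° or C = 121.5° (two solutions)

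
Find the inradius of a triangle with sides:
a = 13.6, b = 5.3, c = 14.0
r = Area/s where s is the semi-perimeter.
s = (13.6 + 5.3 + 14.0)/2 = 32.9/2 = 16.45
Area = √(s(s−a)(s−b)(s−c)) = √(16.45·2.85·11.15·2.45) ≈ √1280.71 ≈ 35.787
r ≈ 35.787/16.45 ≈ 2.1755

r = 2.176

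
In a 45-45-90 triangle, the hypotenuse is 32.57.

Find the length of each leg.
In a 45-45-90 triangle hypotenuse = leg·√2, so leg = hypotenuse/√2.
Leg = 32.57/√2 ≈ 32.57/1.41421 ≈ 23.0305

Each leg = 23.03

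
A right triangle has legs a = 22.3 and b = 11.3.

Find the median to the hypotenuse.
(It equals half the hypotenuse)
Hypotenuse c = √(a² + b²) = √(497.29 + 127.69) = √624.98 ≈ 24.9996
Median to hypotenuse = c/2 ≈ 24.9996/2 ≈ 12.4998

Median = 12.5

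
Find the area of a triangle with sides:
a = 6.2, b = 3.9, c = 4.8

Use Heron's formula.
s = (6.2 + 3.9 + 4.8)/2 = 14.9/2 = 7.45
s − a = 1.25, s − b = 3.55, s − c = 2.65
s(s−a)(s−b)(s−c) = 7.45·1.25·3.55·2.65 ≈ 87.6073
Area = √87.6073 ≈ 9.35988

Area = 9.36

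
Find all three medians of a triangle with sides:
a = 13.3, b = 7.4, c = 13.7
Median formula: m_a = ½√(2b² + 2c² − a²) (and cyclically). a² = 176.89, b² = 54.76, c² = 187.69.
m_a = ½√(2·54.76 + 2·187.69 − 176.89) = ½√308.01 ≈ ½·17.5502 ≈ 8.77511
m_b = ½√(2·176.89 + 2·187.69 − 54.76) = ½√674.4 ≈ ½·25.9692 ≈ 12.9846
m_c = ½√(2·176.89 + 2·54.76 − 187.69) = ½√275.61 ≈ ½·16.6015 ≈ 8.30075

m_a = 8.775, m_b = 12.98, m_c = 8.301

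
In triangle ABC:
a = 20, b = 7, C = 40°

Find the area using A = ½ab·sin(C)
A = ½·a·b·sin(C) = ½·20·7·sin(40°)
sin(40°) ≈ 0.642788
A ≈ ½·140·0.642788 = 70·0.642788 ≈ 44.9951

Area = 45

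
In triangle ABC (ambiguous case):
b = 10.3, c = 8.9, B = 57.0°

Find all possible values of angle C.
b/sin(B) = c/sin(C)  ⇒  sin(C) = c·sin(B)/b = 8.9·sin(57.0°)/10.3
sin(57.0°) ≈ 0.838671
sin(C) ≈ 8.9·0.838671/10.3 ≈ 7.46417/10.3 ≈ 0.724677
Candidate 1: C₁ = arcsin(0.724677) ≈ 46.4419°  →  A = 180° − 57.0° − 46.4419° ≈ 76.5581° > 0, valid
Candidate 2: C₂ = 180° − C₁ ≈ 133.558°  →  A = 180° − 57.0° − 133.558° ≈ -10.5581° ≤ 0, not a valid triangle

C = 46.44° (one solution)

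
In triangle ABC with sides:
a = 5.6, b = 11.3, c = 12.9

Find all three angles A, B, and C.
Law of cosines for each angle (a² = 31.36, b² = 127.69, c² = 166.41):
cos(A) = (b² + c² − a²)/(2bc) = (127.69 + 166.41 − 31.36)/(2·11.3·12.9) = 262.74/291.54 ≈ 0.901214  ⇒  A ≈ 25.6819°
cos(B) = (a² + c² − b²)/(2ac) = (31.36 + 166.41 − 127.69)/(2·5.6·12.9) = 70.08/144.48 ≈ 0.48505  ⇒  B ≈ 60.9843°
cos(C) = (a² + b² − c²)/(2ab) = (31.36 + 127.69 − 166.41)/(2·5.6·11.3) = -7.36/126.56 ≈ -0.0581542  ⇒  C ≈ 93.3339°
Check: A + B + C ≈ 180°

A = 25.68°, B = 60.98°, C = 93.33°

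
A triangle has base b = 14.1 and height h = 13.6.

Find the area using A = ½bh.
A = ½·b·h = ½·14.1·13.6 = ½·191.76 = 95.88

Area = 95.88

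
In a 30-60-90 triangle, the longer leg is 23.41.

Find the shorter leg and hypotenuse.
In a 30-60-90 triangle the sides are in ratio 1 : √3 : 2, so short leg = long leg/√3 and hypotenuse = 2·(short leg).
Short leg = 23.41/√3 ≈ 23.41/1.73205 ≈ 13.5158
Hypotenuse = 2·13.5158 ≈ 27.0315

Short leg = 13.52, Hypotenuse = 27.03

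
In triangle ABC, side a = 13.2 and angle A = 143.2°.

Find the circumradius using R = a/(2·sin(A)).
R = a/(2·sin(A)) = 13.2/(2·sin(143.2°))
sin(143.2°) ≈ 0.599024
R ≈ 13.2/(2·0.599024) = 13.2/1.19805 ≈ 11.0179

R = 11.02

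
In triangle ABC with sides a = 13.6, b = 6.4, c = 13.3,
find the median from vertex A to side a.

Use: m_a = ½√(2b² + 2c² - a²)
m_a = ½√(2·6.4² + 2·13.3² − 13.6²) = ½√(2·40.96 + 2·176.89 − 184.96) = ½√(81.92 + 353.78 − 184.96) = ½√250.74
√250.74 ≈ 15.8348, so m_a ≈ 7.91739

m_a = 7.917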